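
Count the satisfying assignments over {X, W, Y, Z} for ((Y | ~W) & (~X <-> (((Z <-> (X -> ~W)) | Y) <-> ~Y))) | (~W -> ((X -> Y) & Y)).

Initial set: {(((Y | ~W) & (~X <-> (((Z <-> (X -> ~W)) | Y) <-> ~Y))) | (~W -> ((X -> Y) & Y)))}.
(((Y | ~W) & (~X <-> (((Z <-> (X -> ~W)) | Y) <-> ~Y))) | (~W -> ((X -> Y) & Y))): β-rule — branch into ((Y | ~W) & (~X <-> (((Z <-> (X -> ~W)) | Y) <-> ~Y)))  //  (~W -> ((X -> Y) & Y)).
  branch 1 (add ((Y | ~W) & (~X <-> (((Z <-> (X -> ~W)) | Y) <-> ~Y)))):
    ((Y | ~W) & (~X <-> (((Z <-> (X -> ~W)) | Y) <-> ~Y))): α-rule — add (Y | ~W), (~X <-> (((Z <-> (X -> ~W)) | Y) <-> ~Y)).
    (Y | ~W): β-rule — branch into Y  //  ~W.
      branch 1.1 (add Y):
        (~X <-> (((Z <-> (X -> ~W)) | Y) <-> ~Y)): β-rule — branch into ~X, (((Z <-> (X -> ~W)) | Y) <-> ~Y)  //  ~~X, ~(((Z <-> (X -> ~W)) | Y) <-> ~Y).
          branch 1.1.1 (add ~X, (((Z <-> (X -> ~W)) | Y) <-> ~Y)):
            (((Z <-> (X -> ~W)) | Y) <-> ~Y): β-rule — branch into ((Z <-> (X -> ~W)) | Y), ~Y  //  ~((Z <-> (X -> ~W)) | Y), ~~Y.
              branch 1.1.1.1 (add ((Z <-> (X -> ~W)) | Y), ~Y):
                × closes — contains both Y and ~Y.
              branch 1.1.1.2 (add ~((Z <-> (X -> ~W)) | Y), ~~Y):
                ~((Z <-> (X -> ~W)) | Y): α-rule — add ~(Z <-> (X -> ~W)), ~Y.
                × closes — contains both Y and ~Y.
          branch 1.1.2 (add ~~X, ~(((Z <-> (X -> ~W)) | Y) <-> ~Y)):
            ~(((Z <-> (X -> ~W)) | Y) <-> ~Y): β-rule — branch into ((Z <-> (X -> ~W)) | Y), ~~Y  //  ~((Z <-> (X -> ~W)) | Y), ~Y.
              branch 1.1.2.1 (add ((Z <-> (X -> ~W)) | Y), ~~Y):
                ((Z <-> (X -> ~W)) | Y): β-rule — branch into (Z <-> (X -> ~W))  //  Y.
                  branch 1.1.2.1.1 (add (Z <-> (X -> ~W))):
                    (Z <-> (X -> ~W)): β-rule — branch into Z, (X -> ~W)  //  ~Z, ~(X -> ~W).
                      branch 1.1.2.1.1.1 (add Z, (X -> ~W)):
                        (X -> ~W): β-rule — branch into ~X  //  ~W.
                          branch 1.1.2.1.1.1.1 (add ~X):
                            × closes — contains both X and ~X.
                          branch 1.1.2.1.1.1.2 (add ~W):
                            ○ open, literals {W=0, X=1, Y=1, Z=1}.
                      branch 1.1.2.1.1.2 (add ~Z, ~(X -> ~W)):
                        ~(X -> ~W): α-rule — add X, ~~W.
                        ○ open, literals {W=1, X=1, Y=1, Z=0}.
                  branch 1.1.2.1.2 (add Y):
                    ○ open, literals {X=1, Y=1}.
              branch 1.1.2.2 (add ~((Z <-> (X -> ~W)) | Y), ~Y):
                × closes — contains both Y and ~Y.
      branch 1.2 (add ~W):
        (~X <-> (((Z <-> (X -> ~W)) | Y) <-> ~Y)): β-rule — branch into ~X, (((Z <-> (X -> ~W)) | Y) <-> ~Y)  //  ~~X, ~(((Z <-> (X -> ~W)) | Y) <-> ~Y).
          branch 1.2.1 (add ~X, (((Z <-> (X -> ~W)) | Y) <-> ~Y)):
            (((Z <-> (X -> ~W)) | Y) <-> ~Y): β-rule — branch into ((Z <-> (X -> ~W)) | Y), ~Y  //  ~((Z <-> (X -> ~W)) | Y), ~~Y.
              branch 1.2.1.1 (add ((Z <-> (X -> ~W)) | Y), ~Y):
                ((Z <-> (X -> ~W)) | Y): β-rule — branch into (Z <-> (X -> ~W))  //  Y.
                  branch 1.2.1.1.1 (add (Z <-> (X -> ~W))):
                    (Z <-> (X -> ~W)): β-rule — branch into Z, (X -> ~W)  //  ~Z, ~(X -> ~W).
                      branch 1.2.1.1.1.1 (add Z, (X -> ~W)):
                        (X -> ~W): β-rule — branch into ~X  //  ~W.
                          branch 1.2.1.1.1.1.1 (add ~X):
                            ○ open, literals {W=0, X=0, Y=0, Z=1}.
                          branch 1.2.1.1.1.1.2 (add ~W):
                            ○ open, literals {W=0, X=0, Y=0, Z=1}.
                      branch 1.2.1.1.1.2 (add ~Z, ~(X -> ~W)):
                        ~(X -> ~W): α-rule — add X, ~~W.
                        × closes — contains both X and ~X.
                  branch 1.2.1.1.2 (add Y):
                    × closes — contains both Y and ~Y.
              branch 1.2.1.2 (add ~((Z <-> (X -> ~W)) | Y), ~~Y):
                ~((Z <-> (X -> ~W)) | Y): α-rule — add ~(Z <-> (X -> ~W)), ~Y.
                × closes — contains both Y and ~Y.
          branch 1.2.2 (add ~~X, ~(((Z <-> (X -> ~W)) | Y) <-> ~Y)):
            ~(((Z <-> (X -> ~W)) | Y) <-> ~Y): β-rule — branch into ((Z <-> (X -> ~W)) | Y), ~~Y  //  ~((Z <-> (X -> ~W)) | Y), ~Y.
              branch 1.2.2.1 (add ((Z <-> (X -> ~W)) | Y), ~~Y):
                ((Z <-> (X -> ~W)) | Y): β-rule — branch into (Z <-> (X -> ~W))  //  Y.
                  branch 1.2.2.1.1 (add (Z <-> (X -> ~W))):
                    (Z <-> (X -> ~W)): β-rule — branch into Z, (X -> ~W)  //  ~Z, ~(X -> ~W).
                      branch 1.2.2.1.1.1 (add Z, (X -> ~W)):
                        (X -> ~W): β-rule — branch into ~X  //  ~W.
                          branch 1.2.2.1.1.1.1 (add ~X):
                            × closes — contains both X and ~X.
                          branch 1.2.2.1.1.1.2 (add ~W):
                            ○ open, literals {W=0, X=1, Y=1, Z=1}.
                      branch 1.2.2.1.1.2 (add ~Z, ~(X -> ~W)):
                        ~(X -> ~W): α-rule — add X, ~~W.
                        × closes — contains both W and ~W.
                  branch 1.2.2.1.2 (add Y):
                    ○ open, literals {W=0, X=1, Y=1}.
              branch 1.2.2.2 (add ~((Z <-> (X -> ~W)) | Y), ~Y):
                ~((Z <-> (X -> ~W)) | Y): α-rule — add ~(Z <-> (X -> ~W)), ~Y.
                ~(Z <-> (X -> ~W)): β-rule — branch into Z, ~(X -> ~W)  //  ~Z, (X -> ~W).
                  branch 1.2.2.2.1 (add Z, ~(X -> ~W)):
                    ~(X -> ~W): α-rule — add X, ~~W.
                    × closes — contains both W and ~W.
                  branch 1.2.2.2.2 (add ~Z, (X -> ~W)):
                    (X -> ~W): β-rule — branch into ~X  //  ~W.
                      branch 1.2.2.2.2.1 (add ~X):
                        × closes — contains both X and ~X.
                      branch 1.2.2.2.2.2 (add ~W):
                        ○ open, literals {W=0, X=1, Y=0, Z=0}.
  branch 2 (add (~W -> ((X -> Y) & Y))):
    (~W -> ((X -> Y) & Y)): β-rule — branch into ~~W  //  ((X -> Y) & Y).
      branch 2.1 (add ~~W):
        ○ open, literals {W=1}.
      branch 2.2 (add ((X -> Y) & Y)):
        ((X -> Y) & Y): α-rule — add (X -> Y), Y.
        (X -> Y): β-rule — branch into ~X  //  Y.
          branch 2.2.1 (add ~X):
            ○ open, literals {X=0, Y=1}.
          branch 2.2.2 (add Y):
            ○ open, literals {Y=1}.
11 branches closed, 11 open.
Each open branch fixes some atoms; the unmentioned ones are free. Counting distinct full assignments: branch {W=0, X=1, Y=1, Z=1} (none free) contributes 1 new; branch {W=1, X=1, Y=1, Z=0} (none free) contributes 1 new; branch {X=1, Y=1} (W, Z) contributes 2 new; branch {W=0, X=0, Y=0, Z=1} (none free) contributes 1 new; branch {W=0, X=0, Y=0, Z=1} (none free) contributes 0 new; branch {W=0, X=1, Y=1, Z=1} (none free) contributes 0 new; branch {W=0, X=1, Y=1} (Z) contributes 0 new; branch {W=0, X=1, Y=0, Z=0} (none free) contributes 1 new; branch {W=1} (X, Y, Z) contributes 6 new; branch {X=0, Y=1} (W, Z) contributes 2 new; branch {Y=1} (X, W, Z) contributes 0 new. Total: 14.

14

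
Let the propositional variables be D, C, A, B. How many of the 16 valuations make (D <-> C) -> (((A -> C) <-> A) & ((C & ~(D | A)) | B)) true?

Initial set: {((D <-> C) -> (((A -> C) <-> A) & ((C & ~(D | A)) | B)))}.
((D <-> C) -> (((A -> C) <-> A) & ((C & ~(D | A)) | B))): β-rule — branch into ~(D <-> C)  //  (((A -> C) <-> A) & ((C & ~(D | A)) | B)).
  branch 1 (add ~(D <-> C)):
    ~(D <-> C): β-rule — branch into D, ~C  //  ~D, C.
      branch 1.1 (add D, ~C):
        ○ open, literals {C=F, D=T}.
      branch 1.2 (add ~D, C):
        ○ open, literals {C=T, D=F}.
  branch 2 (add (((A -> C) <-> A) & ((C & ~(D | A)) | B))):
    (((A -> C) <-> A) & ((C & ~(D | A)) | B)): α-rule — add ((A -> C) <-> A), ((C & ~(D | A)) | B).
    ((A -> C) <-> A): β-rule — branch into (A -> C), A  //  ~(A -> C), ~A.
      branch 2.1 (add (A -> C), A):
        ((C & ~(D | A)) | B): β-rule — branch into (C & ~(D | A))  //  B.
          branch 2.1.1 (add (C & ~(D | A))):
            (C & ~(D | A)): α-rule — add C, ~(D | A).
            ~(D | A): α-rule — add ~D, ~A.
            × closes — contains both A and ~A.
          branch 2.1.2 (add B):
            (A -> C): β-rule — branch into ~A  //  C.
              branch 2.1.2.1 (add ~A):
                × closes — contains both A and ~A.
              branch 2.1.2.2 (add C):
                ○ open, literals {A=T, B=T, C=T}.
      branch 2.2 (add ~(A -> C), ~A):
        ~(A -> C): α-rule — add A, ~C.
        × closes — contains both A and ~A.
3 branches closed, 3 open.
Each open branch fixes some atoms; the unmentioned ones are free. Counting distinct full assignments: branch {C=F, D=T} (A, B) contributes 4 new; branch {C=T, D=F} (A, B) contributes 4 new; branch {A=T, B=T, C=T} (D) contributes 1 new. Total: 9.

9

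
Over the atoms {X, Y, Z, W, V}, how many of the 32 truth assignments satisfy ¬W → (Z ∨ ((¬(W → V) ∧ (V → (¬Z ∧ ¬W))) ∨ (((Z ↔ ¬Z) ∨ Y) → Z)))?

28

Initial set: {(¬W → (Z ∨ ((¬(W → V) ∧ (V → (¬Z ∧ ¬W))) ∨ (((Z ↔ ¬Z) ∨ Y) → Z))))}.
(¬W → (Z ∨ ((¬(W → V) ∧ (V → (¬Z ∧ ¬W))) ∨ (((Z ↔ ¬Z) ∨ Y) → Z)))): β-rule — branch into ¬¬W  //  (Z ∨ ((¬(W → V) ∧ (V → (¬Z ∧ ¬W))) ∨ (((Z ↔ ¬Z) ∨ Y) → Z))).
  branch 1 (add ¬¬W):
    ○ open, literals {W=1}.
  branch 2 (add (Z ∨ ((¬(W → V) ∧ (V → (¬Z ∧ ¬W))) ∨ (((Z ↔ ¬Z) ∨ Y) → Z)))):
    (Z ∨ ((¬(W → V) ∧ (V → (¬Z ∧ ¬W))) ∨ (((Z ↔ ¬Z) ∨ Y) → Z))): β-rule — branch into Z  //  ((¬(W → V) ∧ (V → (¬Z ∧ ¬W))) ∨ (((Z ↔ ¬Z) ∨ Y) → Z)).
      branch 2.1 (add Z):
        ○ open, literals {Z=1}.
      branch 2.2 (add ((¬(W → V) ∧ (V → (¬Z ∧ ¬W))) ∨ (((Z ↔ ¬Z) ∨ Y) → Z))):
        ((¬(W → V) ∧ (V → (¬Z ∧ ¬W))) ∨ (((Z ↔ ¬Z) ∨ Y) → Z)): β-rule — branch into (¬(W → V) ∧ (V → (¬Z ∧ ¬W)))  //  (((Z ↔ ¬Z) ∨ Y) → Z).
          branch 2.2.1 (add (¬(W → V) ∧ (V → (¬Z ∧ ¬W)))):
            (¬(W → V) ∧ (V → (¬Z ∧ ¬W))): α-rule — add ¬(W → V), (V → (¬Z ∧ ¬W)).
            ¬(W → V): α-rule — add W, ¬V.
            (V → (¬Z ∧ ¬W)): β-rule — branch into ¬V  //  (¬Z ∧ ¬W).
              branch 2.2.1.1 (add ¬V):
                ○ open, literals {V=0, W=1}.
              branch 2.2.1.2 (add (¬Z ∧ ¬W)):
                (¬Z ∧ ¬W): α-rule — add ¬Z, ¬W.
                × closes — contains both W and ¬W.
          branch 2.2.2 (add (((Z ↔ ¬Z) ∨ Y) → Z)):
            (((Z ↔ ¬Z) ∨ Y) → Z): β-rule — branch into ¬((Z ↔ ¬Z) ∨ Y)  //  Z.
              branch 2.2.2.1 (add ¬((Z ↔ ¬Z) ∨ Y)):
                ¬((Z ↔ ¬Z) ∨ Y): α-rule — add ¬(Z ↔ ¬Z), ¬Y.
                ¬(Z ↔ ¬Z): β-rule — branch into Z, ¬¬Z  //  ¬Z, ¬Z.
                  branch 2.2.2.1.1 (add Z, ¬¬Z):
                    ○ open, literals {Y=0, Z=1}.
                  branch 2.2.2.1.2 (add ¬Z, ¬Z):
                    ○ open, literals {Y=0, Z=0}.
              branch 2.2.2.2 (add Z):
                ○ open, literals {Z=1}.
1 branch closed, 6 open.
Each open branch fixes some atoms; the unmentioned ones are free. Counting distinct full assignments: branch {W=1} (X, Y, Z, V) contributes 16 new; branch {Z=1} (X, Y, W, V) contributes 8 new; branch {V=0, W=1} (X, Y, Z) contributes 0 new; branch {Y=0, Z=1} (X, W, V) contributes 0 new; branch {Y=0, Z=0} (X, W, V) contributes 4 new; branch {Z=1} (X, Y, W, V) contributes 0 new. Total: 28.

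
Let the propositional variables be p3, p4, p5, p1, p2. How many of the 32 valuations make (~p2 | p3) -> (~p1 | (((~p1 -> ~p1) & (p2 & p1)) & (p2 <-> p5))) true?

22

Initial set: {((~p2 | p3) -> (~p1 | (((~p1 -> ~p1) & (p2 & p1)) & (p2 <-> p5))))}.
((~p2 | p3) -> (~p1 | (((~p1 -> ~p1) & (p2 & p1)) & (p2 <-> p5)))): β-rule — branch into ~(~p2 | p3)  //  (~p1 | (((~p1 -> ~p1) & (p2 & p1)) & (p2 <-> p5))).
  branch 1 (add ~(~p2 | p3)):
    ~(~p2 | p3): α-rule — add ~~p2, ~p3.
    ○ open, literals {p2=1, p3=0}.
  branch 2 (add (~p1 | (((~p1 -> ~p1) & (p2 & p1)) & (p2 <-> p5)))):
    (~p1 | (((~p1 -> ~p1) & (p2 & p1)) & (p2 <-> p5))): β-rule — branch into ~p1  //  (((~p1 -> ~p1) & (p2 & p1)) & (p2 <-> p5)).
      branch 2.1 (add ~p1):
        ○ open, literals {p1=0}.
      branch 2.2 (add (((~p1 -> ~p1) & (p2 & p1)) & (p2 <-> p5))):
        (((~p1 -> ~p1) & (p2 & p1)) & (p2 <-> p5)): α-rule — add ((~p1 -> ~p1) & (p2 & p1)), (p2 <-> p5).
        ((~p1 -> ~p1) & (p2 & p1)): α-rule — add (~p1 -> ~p1), (p2 & p1).
        (p2 & p1): α-rule — add p2, p1.
        (p2 <-> p5): β-rule — branch into p2, p5  //  ~p2, ~p5.
          branch 2.2.1 (add p2, p5):
            (~p1 -> ~p1): β-rule — branch into ~~p1  //  ~p1.
              branch 2.2.1.1 (add ~~p1):
                ○ open, literals {p1=1, p2=1, p5=1}.
              branch 2.2.1.2 (add ~p1):
                × closes — contains both p1 and ~p1.
          branch 2.2.2 (add ~p2, ~p5):
            × closes — contains both p2 and ~p2.
2 branches closed, 3 open.
Each open branch fixes some atoms; the unmentioned ones are free. Counting distinct full assignments: branch {p2=1, p3=0} (p4, p5, p1) contributes 8 new; branch {p1=0} (p3, p4, p5, p2) contributes 12 new; branch {p1=1, p2=1, p5=1} (p3, p4) contributes 2 new. Total: 22.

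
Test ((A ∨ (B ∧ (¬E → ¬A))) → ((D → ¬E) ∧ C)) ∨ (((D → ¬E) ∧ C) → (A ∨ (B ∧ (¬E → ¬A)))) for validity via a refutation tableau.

Assume the negation and expand:
Initial set: {¬(((A ∨ (B ∧ (¬E → ¬A))) → ((D → ¬E) ∧ C)) ∨ (((D → ¬E) ∧ C) → (A ∨ (B ∧ (¬E → ¬A)))))}.
¬(((A ∨ (B ∧ (¬E → ¬A))) → ((D → ¬E) ∧ C)) ∨ (((D → ¬E) ∧ C) → (A ∨ (B ∧ (¬E → ¬A))))): α-rule — add ¬((A ∨ (B ∧ (¬E → ¬A))) → ((D → ¬E) ∧ C)), ¬(((D → ¬E) ∧ C) → (A ∨ (B ∧ (¬E → ¬A)))).
¬((A ∨ (B ∧ (¬E → ¬A))) → ((D → ¬E) ∧ C)): α-rule — add (A ∨ (B ∧ (¬E → ¬A))), ¬((D → ¬E) ∧ C).
¬(((D → ¬E) ∧ C) → (A ∨ (B ∧ (¬E → ¬A)))): α-rule — add ((D → ¬E) ∧ C), ¬(A ∨ (B ∧ (¬E → ¬A))).
((D → ¬E) ∧ C): α-rule — add (D → ¬E), C.
¬(A ∨ (B ∧ (¬E → ¬A))): α-rule — add ¬A, ¬(B ∧ (¬E → ¬A)).
(A ∨ (B ∧ (¬E → ¬A))): β-rule — branch into A  //  (B ∧ (¬E → ¬A)).
  branch 1 (add A):
    × closes — contains both A and ¬A.
  branch 2 (add (B ∧ (¬E → ¬A))):
    (B ∧ (¬E → ¬A)): α-rule — add B, (¬E → ¬A).
    ¬((D → ¬E) ∧ C): β-rule — branch into ¬(D → ¬E)  //  ¬C.
      branch 2.1 (add ¬(D → ¬E)):
        ¬(D → ¬E): α-rule — add D, ¬¬E.
        (D → ¬E): β-rule — branch into ¬D  //  ¬E.
          branch 2.1.1 (add ¬D):
            × closes — contains both D and ¬D.
          branch 2.1.2 (add ¬E):
            × closes — contains both E and ¬E.
      branch 2.2 (add ¬C):
        × closes — contains both C and ¬C.
All 4 branches close.
Every branch closed, so the negation is unsatisfiable and the formula is valid.

Valid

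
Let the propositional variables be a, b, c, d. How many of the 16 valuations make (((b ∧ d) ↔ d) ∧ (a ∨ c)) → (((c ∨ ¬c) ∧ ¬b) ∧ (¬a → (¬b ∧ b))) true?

Initial set: {((((b ∧ d) ↔ d) ∧ (a ∨ c)) → (((c ∨ ¬c) ∧ ¬b) ∧ (¬a → (¬b ∧ b))))}.
((((b ∧ d) ↔ d) ∧ (a ∨ c)) → (((c ∨ ¬c) ∧ ¬b) ∧ (¬a → (¬b ∧ b)))): β-rule — branch into ¬(((b ∧ d) ↔ d) ∧ (a ∨ c))  //  (((c ∨ ¬c) ∧ ¬b) ∧ (¬a → (¬b ∧ b))).
  branch 1 (add ¬(((b ∧ d) ↔ d) ∧ (a ∨ c))):
    ¬(((b ∧ d) ↔ d) ∧ (a ∨ c)): β-rule — branch into ¬((b ∧ d) ↔ d)  //  ¬(a ∨ c).
      branch 1.1 (add ¬((b ∧ d) ↔ d)):
        ¬((b ∧ d) ↔ d): β-rule — branch into (b ∧ d), ¬d  //  ¬(b ∧ d), d.
          branch 1.1.1 (add (b ∧ d), ¬d):
            (b ∧ d): α-rule — add b, d.
            × closes — contains both d and ¬d.
          branch 1.1.2 (add ¬(b ∧ d), d):
            ¬(b ∧ d): β-rule — branch into ¬b  //  ¬d.
              branch 1.1.2.1 (add ¬b):
                ○ open, literals {b=0, d=1}.
              branch 1.1.2.2 (add ¬d):
                × closes — contains both d and ¬d.
      branch 1.2 (add ¬(a ∨ c)):
        ¬(a ∨ c): α-rule — add ¬a, ¬c.
        ○ open, literals {a=0, c=0}.
  branch 2 (add (((c ∨ ¬c) ∧ ¬b) ∧ (¬a → (¬b ∧ b)))):
    (((c ∨ ¬c) ∧ ¬b) ∧ (¬a → (¬b ∧ b))): α-rule — add ((c ∨ ¬c) ∧ ¬b), (¬a → (¬b ∧ b)).
    ((c ∨ ¬c) ∧ ¬b): α-rule — add (c ∨ ¬c), ¬b.
    (¬a → (¬b ∧ b)): β-rule — branch into ¬¬a  //  (¬b ∧ b).
      branch 2.1 (add ¬¬a):
        (c ∨ ¬c): β-rule — branch into c  //  ¬c.
          branch 2.1.1 (add c):
            ○ open, literals {a=1, b=0, c=1}.
          branch 2.1.2 (add ¬c):
            ○ open, literals {a=1, b=0, c=0}.
      branch 2.2 (add (¬b ∧ b)):
        (¬b ∧ b): α-rule — add ¬b, b.
        × closes — contains both b and ¬b.
3 branches closed, 4 open.
Each open branch fixes some atoms; the unmentioned ones are free. Counting distinct full assignments: branch {b=0, d=1} (a, c) contributes 4 new; branch {a=0, c=0} (b, d) contributes 3 new; branch {a=1, b=0, c=1} (d) contributes 1 new; branch {a=1, b=0, c=0} (d) contributes 1 new. Total: 9.

9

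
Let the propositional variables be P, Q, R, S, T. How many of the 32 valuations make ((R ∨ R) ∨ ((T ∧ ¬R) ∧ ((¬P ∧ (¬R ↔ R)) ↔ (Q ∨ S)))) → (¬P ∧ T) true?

Initial set: {(((R ∨ R) ∨ ((T ∧ ¬R) ∧ ((¬P ∧ (¬R ↔ R)) ↔ (Q ∨ S)))) → (¬P ∧ T))}.
(((R ∨ R) ∨ ((T ∧ ¬R) ∧ ((¬P ∧ (¬R ↔ R)) ↔ (Q ∨ S)))) → (¬P ∧ T)): β-rule — branch into ¬((R ∨ R) ∨ ((T ∧ ¬R) ∧ ((¬P ∧ (¬R ↔ R)) ↔ (Q ∨ S))))  //  (¬P ∧ T).
  branch 1 (add ¬((R ∨ R) ∨ ((T ∧ ¬R) ∧ ((¬P ∧ (¬R ↔ R)) ↔ (Q ∨ S))))):
    ¬((R ∨ R) ∨ ((T ∧ ¬R) ∧ ((¬P ∧ (¬R ↔ R)) ↔ (Q ∨ S)))): α-rule — add ¬(R ∨ R), ¬((T ∧ ¬R) ∧ ((¬P ∧ (¬R ↔ R)) ↔ (Q ∨ S))).
    ¬(R ∨ R): α-rule — add ¬R, ¬R.
    ¬((T ∧ ¬R) ∧ ((¬P ∧ (¬R ↔ R)) ↔ (Q ∨ S))): β-rule — branch into ¬(T ∧ ¬R)  //  ¬((¬P ∧ (¬R ↔ R)) ↔ (Q ∨ S)).
      branch 1.1 (add ¬(T ∧ ¬R)):
        ¬(T ∧ ¬R): β-rule — branch into ¬T  //  ¬¬R.
          branch 1.1.1 (add ¬T):
            ○ open, literals {R=false, T=false}.
          branch 1.1.2 (add ¬¬R):
            × closes — contains both R and ¬R.
      branch 1.2 (add ¬((¬P ∧ (¬R ↔ R)) ↔ (Q ∨ S))):
        ¬((¬P ∧ (¬R ↔ R)) ↔ (Q ∨ S)): β-rule — branch into (¬P ∧ (¬R ↔ R)), ¬(Q ∨ S)  //  ¬(¬P ∧ (¬R ↔ R)), (Q ∨ S).
          branch 1.2.1 (add (¬P ∧ (¬R ↔ R)), ¬(Q ∨ S)):
            (¬P ∧ (¬R ↔ R)): α-rule — add ¬P, (¬R ↔ R).
            ¬(Q ∨ S): α-rule — add ¬Q, ¬S.
            (¬R ↔ R): β-rule — branch into ¬R, R  //  ¬¬R, ¬R.
              branch 1.2.1.1 (add ¬R, R):
                × closes — contains both R and ¬R.
              branch 1.2.1.2 (add ¬¬R, ¬R):
                × closes — contains both R and ¬R.
          branch 1.2.2 (add ¬(¬P ∧ (¬R ↔ R)), (Q ∨ S)):
            ¬(¬P ∧ (¬R ↔ R)): β-rule — branch into ¬¬P  //  ¬(¬R ↔ R).
              branch 1.2.2.1 (add ¬¬P):
                (Q ∨ S): β-rule — branch into Q  //  S.
                  branch 1.2.2.1.1 (add Q):
                    ○ open, literals {P=true, Q=true, R=false}.
                  branch 1.2.2.1.2 (add S):
                    ○ open, literals {P=true, R=false, S=true}.
              branch 1.2.2.2 (add ¬(¬R ↔ R)):
                (Q ∨ S): β-rule — branch into Q  //  S.
                  branch 1.2.2.2.1 (add Q):
                    ¬(¬R ↔ R): β-rule — branch into ¬R, ¬R  //  ¬¬R, R.
                      branch 1.2.2.2.1.1 (add ¬R, ¬R):
                        ○ open, literals {Q=true, R=false}.
                      branch 1.2.2.2.1.2 (add ¬¬R, R):
                        × closes — contains both R and ¬R.
                  branch 1.2.2.2.2 (add S):
                    ¬(¬R ↔ R): β-rule — branch into ¬R, ¬R  //  ¬¬R, R.
                      branch 1.2.2.2.2.1 (add ¬R, ¬R):
                        ○ open, literals {R=false, S=true}.
                      branch 1.2.2.2.2.2 (add ¬¬R, R):
                        × closes — contains both R and ¬R.
  branch 2 (add (¬P ∧ T)):
    (¬P ∧ T): α-rule — add ¬P, T.
    ○ open, literals {P=false, T=true}.
5 branches closed, 6 open.
Each open branch fixes some atoms; the unmentioned ones are free. Counting distinct full assignments: branch {R=false, T=false} (P, Q, S) contributes 8 new; branch {P=true, Q=true, R=false} (S, T) contributes 2 new; branch {P=true, R=false, S=true} (Q, T) contributes 1 new; branch {Q=true, R=false} (P, S, T) contributes 2 new; branch {R=false, S=true} (P, Q, T) contributes 1 new; branch {P=false, T=true} (Q, R, S) contributes 5 new. Total: 19.

19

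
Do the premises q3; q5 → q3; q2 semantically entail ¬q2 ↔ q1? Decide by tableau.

No

Initial set: {q3; (q5 → q3); q2; ¬(¬q2 ↔ q1)}.
(q5 → q3): β-rule — branch into ¬q5  //  q3.
  branch 1 (add ¬q5):
    ¬(¬q2 ↔ q1): β-rule — branch into ¬q2, ¬q1  //  ¬¬q2, q1.
      branch 1.1 (add ¬q2, ¬q1):
        × closes — contains both q2 and ¬q2.
      branch 1.2 (add ¬¬q2, q1):
        ○ open, literals {q1=T, q2=T, q3=T, q5=F}.
  branch 2 (add q3):
    ¬(¬q2 ↔ q1): β-rule — branch into ¬q2, ¬q1  //  ¬¬q2, q1.
      branch 2.1 (add ¬q2, ¬q1):
        × closes — contains both q2 and ¬q2.
      branch 2.2 (add ¬¬q2, q1):
        ○ open, literals {q1=T, q2=T, q3=T}.
2 branches closed, 2 open.
An open branch gives a countermodel: q1=T, q2=T, q3=T, q5=F (unmentioned atoms arbitrary); the premises hold there but the conclusion fails.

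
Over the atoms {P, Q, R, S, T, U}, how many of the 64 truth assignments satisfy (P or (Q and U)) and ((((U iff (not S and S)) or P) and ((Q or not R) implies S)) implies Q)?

28

Initial set: {((P or (Q and U)) and ((((U iff (not S and S)) or P) and ((Q or not R) implies S)) implies Q))}.
((P or (Q and U)) and ((((U iff (not S and S)) or P) and ((Q or not R) implies S)) implies Q)): α-rule — add (P or (Q and U)), ((((U iff (not S and S)) or P) and ((Q or not R) implies S)) implies Q).
(P or (Q and U)): β-rule — branch into P  //  (Q and U).
  branch 1 (add P):
    ((((U iff (not S and S)) or P) and ((Q or not R) implies S)) implies Q): β-rule — branch into not (((U iff (not S and S)) or P) and ((Q or not R) implies S))  //  Q.
      branch 1.1 (add not (((U iff (not S and S)) or P) and ((Q or not R) implies S))):
        not (((U iff (not S and S)) or P) and ((Q or not R) implies S)): β-rule — branch into not ((U iff (not S and S)) or P)  //  not ((Q or not R) implies S).
          branch 1.1.1 (add not ((U iff (not S and S)) or P)):
            not ((U iff (not S and S)) or P): α-rule — add not (U iff (not S and S)), not P.
            × closes — contains both P and not P.
          branch 1.1.2 (add not ((Q or not R) implies S)):
            not ((Q or not R) implies S): α-rule — add (Q or not R), not S.
            (Q or not R): β-rule — branch into Q  //  not R.
              branch 1.1.2.1 (add Q):
                ○ open, literals {P=true, Q=true, S=false}.
              branch 1.1.2.2 (add not R):
                ○ open, literals {P=true, R=false, S=false}.
      branch 1.2 (add Q):
        ○ open, literals {P=true, Q=true}.
  branch 2 (add (Q and U)):
    (Q and U): α-rule — add Q, U.
    ((((U iff (not S and S)) or P) and ((Q or not R) implies S)) implies Q): β-rule — branch into not (((U iff (not S and S)) or P) and ((Q or not R) implies S))  //  Q.
      branch 2.1 (add not (((U iff (not S and S)) or P) and ((Q or not R) implies S))):
        not (((U iff (not S and S)) or P) and ((Q or not R) implies S)): β-rule — branch into not ((U iff (not S and S)) or P)  //  not ((Q or not R) implies S).
          branch 2.1.1 (add not ((U iff (not S and S)) or P)):
            not ((U iff (not S and S)) or P): α-rule — add not (U iff (not S and S)), not P.
            not (U iff (not S and S)): β-rule — branch into U, not (not S and S)  //  not U, (not S and S).
              branch 2.1.1.1 (add U, not (not S and S)):
                not (not S and S): β-rule — branch into not not S  //  not S.
                  branch 2.1.1.1.1 (add not not S):
                    ○ open, literals {P=false, Q=true, S=true, U=true}.
                  branch 2.1.1.1.2 (add not S):
                    ○ open, literals {P=false, Q=true, S=false, U=true}.
              branch 2.1.1.2 (add not U, (not S and S)):
                × closes — contains both U and not U.
          branch 2.1.2 (add not ((Q or not R) implies S)):
            not ((Q or not R) implies S): α-rule — add (Q or not R), not S.
            (Q or not R): β-rule — branch into Q  //  not R.
              branch 2.1.2.1 (add Q):
                ○ open, literals {Q=true, S=false, U=true}.
              branch 2.1.2.2 (add not R):
                ○ open, literals {Q=true, R=false, S=false, U=true}.
      branch 2.2 (add Q):
        ○ open, literals {Q=true, U=true}.
2 branches closed, 8 open.
Each open branch fixes some atoms; the unmentioned ones are free. Counting distinct full assignments: branch {P=true, Q=true, S=false} (R, T, U) contributes 8 new; branch {P=true, R=false, S=false} (Q, T, U) contributes 4 new; branch {P=true, Q=true} (R, S, T, U) contributes 8 new; branch {P=false, Q=true, S=true, U=true} (R, T) contributes 4 new; branch {P=false, Q=true, S=false, U=true} (R, T) contributes 4 new; branch {Q=true, S=false, U=true} (P, R, T) contributes 0 new; branch {Q=true, R=false, S=false, U=true} (P, T) contributes 0 new; branch {Q=true, U=true} (P, R, S, T) contributes 0 new. Total: 28.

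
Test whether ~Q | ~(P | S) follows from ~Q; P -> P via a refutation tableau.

Initial set: {T ~Q; T (P -> P); F (~Q | ~(P | S))}.
F (~Q | ~(P | S)): α-rule — add F ~Q, F ~(P | S).
× closes — contains both Q and ~Q.
All 1 branch closes.
Every branch closed, so the premises entail the conclusion.

Yes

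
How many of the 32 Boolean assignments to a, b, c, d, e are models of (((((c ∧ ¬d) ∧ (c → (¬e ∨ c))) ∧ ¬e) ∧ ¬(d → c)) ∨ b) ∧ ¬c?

8

Initial set: {((((((c ∧ ¬d) ∧ (c → (¬e ∨ c))) ∧ ¬e) ∧ ¬(d → c)) ∨ b) ∧ ¬c)}.
((((((c ∧ ¬d) ∧ (c → (¬e ∨ c))) ∧ ¬e) ∧ ¬(d → c)) ∨ b) ∧ ¬c): α-rule — add (((((c ∧ ¬d) ∧ (c → (¬e ∨ c))) ∧ ¬e) ∧ ¬(d → c)) ∨ b), ¬c.
(((((c ∧ ¬d) ∧ (c → (¬e ∨ c))) ∧ ¬e) ∧ ¬(d → c)) ∨ b): β-rule — branch into ((((c ∧ ¬d) ∧ (c → (¬e ∨ c))) ∧ ¬e) ∧ ¬(d → c))  //  b.
  branch 1 (add ((((c ∧ ¬d) ∧ (c → (¬e ∨ c))) ∧ ¬e) ∧ ¬(d → c))):
    ((((c ∧ ¬d) ∧ (c → (¬e ∨ c))) ∧ ¬e) ∧ ¬(d → c)): α-rule — add (((c ∧ ¬d) ∧ (c → (¬e ∨ c))) ∧ ¬e), ¬(d → c).
    (((c ∧ ¬d) ∧ (c → (¬e ∨ c))) ∧ ¬e): α-rule — add ((c ∧ ¬d) ∧ (c → (¬e ∨ c))), ¬e.
    ¬(d → c): α-rule — add d, ¬c.
    ((c ∧ ¬d) ∧ (c → (¬e ∨ c))): α-rule — add (c ∧ ¬d), (c → (¬e ∨ c)).
    (c ∧ ¬d): α-rule — add c, ¬d.
    × closes — contains both c and ¬c.
  branch 2 (add b):
    ○ open, literals {b=true, c=false}.
1 branch closed, 1 open.
Each open branch fixes some atoms; the unmentioned ones are free. Counting distinct full assignments: branch {b=true, c=false} (a, d, e) contributes 8 new. Total: 8.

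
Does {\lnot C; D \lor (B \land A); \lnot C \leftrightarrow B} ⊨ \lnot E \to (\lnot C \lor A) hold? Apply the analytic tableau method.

Initial set: {\lnot C; (D \lor (B \land A)); (\lnot C \leftrightarrow B); \lnot (\lnot E \to (\lnot C \lor A))}.
\lnot (\lnot E \to (\lnot C \lor A)): α-rule — add \lnot E, \lnot (\lnot C \lor A).
\lnot (\lnot C \lor A): α-rule — add \lnot \lnot C, \lnot A.
× closes — contains both C and \lnot C.
All 1 branch closes.
Every branch closed, so the premises entail the conclusion.

Yes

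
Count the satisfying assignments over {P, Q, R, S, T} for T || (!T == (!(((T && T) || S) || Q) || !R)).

26

Initial set: {(T || (!T == (!(((T && T) || S) || Q) || !R)))}.
(T || (!T == (!(((T && T) || S) || Q) || !R))): β-rule — branch into T  //  (!T == (!(((T && T) || S) || Q) || !R)).
  branch 1 (add T):
    ○ open, literals {T=T}.
  branch 2 (add (!T == (!(((T && T) || S) || Q) || !R))):
    (!T == (!(((T && T) || S) || Q) || !R)): β-rule — branch into !T, (!(((T && T) || S) || Q) || !R)  //  !!T, !(!(((T && T) || S) || Q) || !R).
      branch 2.1 (add !T, (!(((T && T) || S) || Q) || !R)):
        (!(((T && T) || S) || Q) || !R): β-rule — branch into !(((T && T) || S) || Q)  //  !R.
          branch 2.1.1 (add !(((T && T) || S) || Q)):
            !(((T && T) || S) || Q): α-rule — add !((T && T) || S), !Q.
            !((T && T) || S): α-rule — add !(T && T), !S.
            !(T && T): β-rule — branch into !T  //  !T.
              branch 2.1.1.1 (add !T):
                ○ open, literals {Q=F, S=F, T=F}.
              branch 2.1.1.2 (add !T):
                ○ open, literals {Q=F, S=F, T=F}.
          branch 2.1.2 (add !R):
            ○ open, literals {R=F, T=F}.
      branch 2.2 (add !!T, !(!(((T && T) || S) || Q) || !R)):
        !(!(((T && T) || S) || Q) || !R): α-rule — add !!(((T && T) || S) || Q), !!R.
        !!(((T && T) || S) || Q): β-rule — branch into ((T && T) || S)  //  Q.
          branch 2.2.1 (add ((T && T) || S)):
            ((T && T) || S): β-rule — branch into (T && T)  //  S.
              branch 2.2.1.1 (add (T && T)):
                (T && T): α-rule — add T, T.
                ○ open, literals {R=T, T=T}.
              branch 2.2.1.2 (add S):
                ○ open, literals {R=T, S=T, T=T}.
          branch 2.2.2 (add Q):
            ○ open, literals {Q=T, R=T, T=T}.
0 branches closed, 7 open.
Each open branch fixes some atoms; the unmentioned ones are free. Counting distinct full assignments: branch {T=T} (P, Q, R, S) contributes 16 new; branch {Q=F, S=F, T=F} (P, R) contributes 4 new; branch {Q=F, S=F, T=F} (P, R) contributes 0 new; branch {R=F, T=F} (P, Q, S) contributes 6 new; branch {R=T, T=T} (P, Q, S) contributes 0 new; branch {R=T, S=T, T=T} (P, Q) contributes 0 new; branch {Q=T, R=T, T=T} (P, S) contributes 0 new. Total: 26.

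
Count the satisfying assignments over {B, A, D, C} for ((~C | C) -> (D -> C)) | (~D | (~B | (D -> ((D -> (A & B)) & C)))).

14

Initial set: {T (((~C | C) -> (D -> C)) | (~D | (~B | (D -> ((D -> (A & B)) & C)))))}.
T (((~C | C) -> (D -> C)) | (~D | (~B | (D -> ((D -> (A & B)) & C))))): β-rule — branch into T ((~C | C) -> (D -> C))  //  T (~D | (~B | (D -> ((D -> (A & B)) & C)))).
  branch 1 (add T ((~C | C) -> (D -> C))):
    T ((~C | C) -> (D -> C)): β-rule — branch into F (~C | C)  //  T (D -> C).
      branch 1.1 (add F (~C | C)):
        F (~C | C): α-rule — add F ~C, F C.
        × closes — contains both C and ~C.
      branch 1.2 (add T (D -> C)):
        T (D -> C): β-rule — branch into F D  //  T C.
          branch 1.2.1 (add F D):
            ○ open, literals {D=0}.
          branch 1.2.2 (add T C):
            ○ open, literals {C=1}.
  branch 2 (add T (~D | (~B | (D -> ((D -> (A & B)) & C))))):
    T (~D | (~B | (D -> ((D -> (A & B)) & C)))): β-rule — branch into T ~D  //  T (~B | (D -> ((D -> (A & B)) & C))).
      branch 2.1 (add T ~D):
        ○ open, literals {D=0}.
      branch 2.2 (add T (~B | (D -> ((D -> (A & B)) & C)))):
        T (~B | (D -> ((D -> (A & B)) & C))): β-rule — branch into T ~B  //  T (D -> ((D -> (A & B)) & C)).
          branch 2.2.1 (add T ~B):
            ○ open, literals {B=0}.
          branch 2.2.2 (add T (D -> ((D -> (A & B)) & C))):
            T (D -> ((D -> (A & B)) & C)): β-rule — branch into F D  //  T ((D -> (A & B)) & C).
              branch 2.2.2.1 (add F D):
                ○ open, literals {D=0}.
              branch 2.2.2.2 (add T ((D -> (A & B)) & C)):
                T ((D -> (A & B)) & C): α-rule — add T (D -> (A & B)), T C.
                T (D -> (A & B)): β-rule — branch into F D  //  T (A & B).
                  branch 2.2.2.2.1 (add F D):
                    ○ open, literals {C=1, D=0}.
                  branch 2.2.2.2.2 (add T (A & B)):
                    T (A & B): α-rule — add T A, T B.
                    ○ open, literals {A=1, B=1, C=1}.
1 branch closed, 7 open.
Each open branch fixes some atoms; the unmentioned ones are free. Counting distinct full assignments: branch {D=0} (B, A, C) contributes 8 new; branch {C=1} (B, A, D) contributes 4 new; branch {D=0} (B, A, C) contributes 0 new; branch {B=0} (A, D, C) contributes 2 new; branch {D=0} (B, A, C) contributes 0 new; branch {C=1, D=0} (B, A) contributes 0 new; branch {A=1, B=1, C=1} (D) contributes 0 new. Total: 14.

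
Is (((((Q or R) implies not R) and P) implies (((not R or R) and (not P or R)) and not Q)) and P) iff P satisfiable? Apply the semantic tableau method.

Satisfiable

Initial set: {((((((Q or R) implies not R) and P) implies (((not R or R) and (not P or R)) and not Q)) and P) iff P)}.
((((((Q or R) implies not R) and P) implies (((not R or R) and (not P or R)) and not Q)) and P) iff P): β-rule — branch into (((((Q or R) implies not R) and P) implies (((not R or R) and (not P or R)) and not Q)) and P), P  //  not (((((Q or R) implies not R) and P) implies (((not R or R) and (not P or R)) and not Q)) and P), not P.
  branch 1 (add (((((Q or R) implies not R) and P) implies (((not R or R) and (not P or R)) and not Q)) and P), P):
    (((((Q or R) implies not R) and P) implies (((not R or R) and (not P or R)) and not Q)) and P): α-rule — add ((((Q or R) implies not R) and P) implies (((not R or R) and (not P or R)) and not Q)), P.
    ((((Q or R) implies not R) and P) implies (((not R or R) and (not P or R)) and not Q)): β-rule — branch into not (((Q or R) implies not R) and P)  //  (((not R or R) and (not P or R)) and not Q).
      branch 1.1 (add not (((Q or R) implies not R) and P)):
        not (((Q or R) implies not R) and P): β-rule — branch into not ((Q or R) implies not R)  //  not P.
          branch 1.1.1 (add not ((Q or R) implies not R)):
            not ((Q or R) implies not R): α-rule — add (Q or R), not not R.
            (Q or R): β-rule — branch into Q  //  R.
              branch 1.1.1.1 (add Q):
                ○ open, literals {P=true, Q=true, R=true}.
              branch 1.1.1.2 (add R):
                ○ open, literals {P=true, R=true}.
          branch 1.1.2 (add not P):
            × closes — contains both P and not P.
      branch 1.2 (add (((not R or R) and (not P or R)) and not Q)):
        (((not R or R) and (not P or R)) and not Q): α-rule — add ((not R or R) and (not P or R)), not Q.
        ((not R or R) and (not P or R)): α-rule — add (not R or R), (not P or R).
        (not R or R): β-rule — branch into not R  //  R.
          branch 1.2.1 (add not R):
            (not P or R): β-rule — branch into not P  //  R.
              branch 1.2.1.1 (add not P):
                × closes — contains both P and not P.
              branch 1.2.1.2 (add R):
                × closes — contains both R and not R.
          branch 1.2.2 (add R):
            (not P or R): β-rule — branch into not P  //  R.
              branch 1.2.2.1 (add not P):
                × closes — contains both P and not P.
              branch 1.2.2.2 (add R):
                ○ open, literals {P=true, Q=false, R=true}.
  branch 2 (add not (((((Q or R) implies not R) and P) implies (((not R or R) and (not P or R)) and not Q)) and P), not P):
    not (((((Q or R) implies not R) and P) implies (((not R or R) and (not P or R)) and not Q)) and P): β-rule — branch into not ((((Q or R) implies not R) and P) implies (((not R or R) and (not P or R)) and not Q))  //  not P.
      branch 2.1 (add not ((((Q or R) implies not R) and P) implies (((not R or R) and (not P or R)) and not Q))):
        not ((((Q or R) implies not R) and P) implies (((not R or R) and (not P or R)) and not Q)): α-rule — add (((Q or R) implies not R) and P), not (((not R or R) and (not P or R)) and not Q).
        (((Q or R) implies not R) and P): α-rule — add ((Q or R) implies not R), P.
        × closes — contains both P and not P.
      branch 2.2 (add not P):
        ○ open, literals {P=false}.
5 branches closed, 4 open.
An open branch gives a satisfying assignment: P=true, Q=true, R=true.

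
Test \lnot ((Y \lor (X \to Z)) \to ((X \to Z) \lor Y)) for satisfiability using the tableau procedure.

Initial set: {\lnot ((Y \lor (X \to Z)) \to ((X \to Z) \lor Y))}.
\lnot ((Y \lor (X \to Z)) \to ((X \to Z) \lor Y)): α-rule — add (Y \lor (X \to Z)), \lnot ((X \to Z) \lor Y).
\lnot ((X \to Z) \lor Y): α-rule — add \lnot (X \to Z), \lnot Y.
\lnot (X \to Z): α-rule — add X, \lnot Z.
(Y \lor (X \to Z)): β-rule — branch into Y  //  (X \to Z).
  branch 1 (add Y):
    × closes — contains both Y and \lnot Y.
  branch 2 (add (X \to Z)):
    (X \to Z): β-rule — branch into \lnot X  //  Z.
      branch 2.1 (add \lnot X):
        × closes — contains both X and \lnot X.
      branch 2.2 (add Z):
        × closes — contains both Z and \lnot Z.
All 3 branches close.
Every branch closed; the formula is unsatisfiable.

Unsatisfiable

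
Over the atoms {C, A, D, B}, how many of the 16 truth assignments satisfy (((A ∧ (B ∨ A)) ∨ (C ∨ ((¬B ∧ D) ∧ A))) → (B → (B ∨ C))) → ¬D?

Initial set: {T ((((A ∧ (B ∨ A)) ∨ (C ∨ ((¬B ∧ D) ∧ A))) → (B → (B ∨ C))) → ¬D)}.
T ((((A ∧ (B ∨ A)) ∨ (C ∨ ((¬B ∧ D) ∧ A))) → (B → (B ∨ C))) → ¬D): β-rule — branch into F (((A ∧ (B ∨ A)) ∨ (C ∨ ((¬B ∧ D) ∧ A))) → (B → (B ∨ C)))  //  T ¬D.
  branch 1 (add F (((A ∧ (B ∨ A)) ∨ (C ∨ ((¬B ∧ D) ∧ A))) → (B → (B ∨ C)))):
    F (((A ∧ (B ∨ A)) ∨ (C ∨ ((¬B ∧ D) ∧ A))) → (B → (B ∨ C))): α-rule — add T ((A ∧ (B ∨ A)) ∨ (C ∨ ((¬B ∧ D) ∧ A))), F (B → (B ∨ C)).
    F (B → (B ∨ C)): α-rule — add T B, F (B ∨ C).
    F (B ∨ C): α-rule — add F B, F C.
    × closes — contains both B and ¬B.
  branch 2 (add T ¬D):
    ○ open, literals {D=F}.
1 branch closed, 1 open.
Each open branch fixes some atoms; the unmentioned ones are free. Counting distinct full assignments: branch {D=F} (C, A, B) contributes 8 new. Total: 8.

8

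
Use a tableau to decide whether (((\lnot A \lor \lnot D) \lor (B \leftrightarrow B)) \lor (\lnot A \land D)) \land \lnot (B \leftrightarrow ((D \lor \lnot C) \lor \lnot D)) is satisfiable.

Satisfiable

Initial set: {((((\lnot A \lor \lnot D) \lor (B \leftrightarrow B)) \lor (\lnot A \land D)) \land \lnot (B \leftrightarrow ((D \lor \lnot C) \lor \lnot D)))}.
((((\lnot A \lor \lnot D) \lor (B \leftrightarrow B)) \lor (\lnot A \land D)) \land \lnot (B \leftrightarrow ((D \lor \lnot C) \lor \lnot D))): α-rule — add (((\lnot A \lor \lnot D) \lor (B \leftrightarrow B)) \lor (\lnot A \land D)), \lnot (B \leftrightarrow ((D \lor \lnot C) \lor \lnot D)).
(((\lnot A \lor \lnot D) \lor (B \leftrightarrow B)) \lor (\lnot A \land D)): β-rule — branch into ((\lnot A \lor \lnot D) \lor (B \leftrightarrow B))  //  (\lnot A \land D).
  branch 1 (add ((\lnot A \lor \lnot D) \lor (B \leftrightarrow B))):
    \lnot (B \leftrightarrow ((D \lor \lnot C) \lor \lnot D)): β-rule — branch into B, \lnot ((D \lor \lnot C) \lor \lnot D)  //  \lnot B, ((D \lor \lnot C) \lor \lnot D).
      branch 1.1 (add B, \lnot ((D \lor \lnot C) \lor \lnot D)):
        \lnot ((D \lor \lnot C) \lor \lnot D): α-rule — add \lnot (D \lor \lnot C), \lnot \lnot D.
        \lnot (D \lor \lnot C): α-rule — add \lnot D, \lnot \lnot C.
        × closes — contains both D and \lnot D.
      branch 1.2 (add \lnot B, ((D \lor \lnot C) \lor \lnot D)):
        ((\lnot A \lor \lnot D) \lor (B \leftrightarrow B)): β-rule — branch into (\lnot A \lor \lnot D)  //  (B \leftrightarrow B).
          branch 1.2.1 (add (\lnot A \lor \lnot D)):
            ((D \lor \lnot C) \lor \lnot D): β-rule — branch into (D \lor \lnot C)  //  \lnot D.
              branch 1.2.1.1 (add (D \lor \lnot C)):
                (\lnot A \lor \lnot D): β-rule — branch into \lnot A  //  \lnot D.
                  branch 1.2.1.1.1 (add \lnot A):
                    (D \lor \lnot C): β-rule — branch into D  //  \lnot C.
                      branch 1.2.1.1.1.1 (add D):
                        ○ open, literals {A=0, B=0, D=1}.
                      branch 1.2.1.1.1.2 (add \lnot C):
                        ○ open, literals {A=0, B=0, C=0}.
                  branch 1.2.1.1.2 (add \lnot D):
                    (D \lor \lnot C): β-rule — branch into D  //  \lnot C.
                      branch 1.2.1.1.2.1 (add D):
                        × closes — contains both D and \lnot D.
                      branch 1.2.1.1.2.2 (add \lnot C):
                        ○ open, literals {B=0, C=0, D=0}.
              branch 1.2.1.2 (add \lnot D):
                (\lnot A \lor \lnot D): β-rule — branch into \lnot A  //  \lnot D.
                  branch 1.2.1.2.1 (add \lnot A):
                    ○ open, literals {A=0, B=0, D=0}.
                  branch 1.2.1.2.2 (add \lnot D):
                    ○ open, literals {B=0, D=0}.
          branch 1.2.2 (add (B \leftrightarrow B)):
            ((D \lor \lnot C) \lor \lnot D): β-rule — branch into (D \lor \lnot C)  //  \lnot D.
              branch 1.2.2.1 (add (D \lor \lnot C)):
                (B \leftrightarrow B): β-rule — branch into B, B  //  \lnot B, \lnot B.
                  branch 1.2.2.1.1 (add B, B):
                    × closes — contains both B and \lnot B.
                  branch 1.2.2.1.2 (add \lnot B, \lnot B):
                    (D \lor \lnot C): β-rule — branch into D  //  \lnot C.
                      branch 1.2.2.1.2.1 (add D):
                        ○ open, literals {B=0, D=1}.
                      branch 1.2.2.1.2.2 (add \lnot C):
                        ○ open, literals {B=0, C=0}.
              branch 1.2.2.2 (add \lnot D):
                (B \leftrightarrow B): β-rule — branch into B, B  //  \lnot B, \lnot B.
                  branch 1.2.2.2.1 (add B, B):
                    × closes — contains both B and \lnot B.
                  branch 1.2.2.2.2 (add \lnot B, \lnot B):
                    ○ open, literals {B=0, D=0}.
  branch 2 (add (\lnot A \land D)):
    (\lnot A \land D): α-rule — add \lnot A, D.
    \lnot (B \leftrightarrow ((D \lor \lnot C) \lor \lnot D)): β-rule — branch into B, \lnot ((D \lor \lnot C) \lor \lnot D)  //  \lnot B, ((D \lor \lnot C) \lor \lnot D).
      branch 2.1 (add B, \lnot ((D \lor \lnot C) \lor \lnot D)):
        \lnot ((D \lor \lnot C) \lor \lnot D): α-rule — add \lnot (D \lor \lnot C), \lnot \lnot D.
        \lnot (D \lor \lnot C): α-rule — add \lnot D, \lnot \lnot C.
        × closes — contains both D and \lnot D.
      branch 2.2 (add \lnot B, ((D \lor \lnot C) \lor \lnot D)):
        ((D \lor \lnot C) \lor \lnot D): β-rule — branch into (D \lor \lnot C)  //  \lnot D.
          branch 2.2.1 (add (D \lor \lnot C)):
            (D \lor \lnot C): β-rule — branch into D  //  \lnot C.
              branch 2.2.1.1 (add D):
                ○ open, literals {A=0, B=0, D=1}.
              branch 2.2.1.2 (add \lnot C):
                ○ open, literals {A=0, B=0, C=0, D=1}.
          branch 2.2.2 (add \lnot D):
            × closes — contains both D and \lnot D.
6 branches closed, 10 open.
An open branch gives a satisfying assignment: A=0, B=0, D=1.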